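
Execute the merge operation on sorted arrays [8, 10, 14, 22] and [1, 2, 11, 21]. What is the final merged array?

Merging process:

Compare 8 vs 1: take 1 from right. Merged: [1]
Compare 8 vs 2: take 2 from right. Merged: [1, 2]
Compare 8 vs 11: take 8 from left. Merged: [1, 2, 8]
Compare 10 vs 11: take 10 from left. Merged: [1, 2, 8, 10]
Compare 14 vs 11: take 11 from right. Merged: [1, 2, 8, 10, 11]
Compare 14 vs 21: take 14 from left. Merged: [1, 2, 8, 10, 11, 14]
Compare 22 vs 21: take 21 from right. Merged: [1, 2, 8, 10, 11, 14, 21]
Append remaining from left: [22]. Merged: [1, 2, 8, 10, 11, 14, 21, 22]

Final merged array: [1, 2, 8, 10, 11, 14, 21, 22]
Total comparisons: 7

The merged array is [1, 2, 8, 10, 11, 14, 21, 22], requiring 7 comparisons. The merge step runs in O(n) time where n is the total number of elements.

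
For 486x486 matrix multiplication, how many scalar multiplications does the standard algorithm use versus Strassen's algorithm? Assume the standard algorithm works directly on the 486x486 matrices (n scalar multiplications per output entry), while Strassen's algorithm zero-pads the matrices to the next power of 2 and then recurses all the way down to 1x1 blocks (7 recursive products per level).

Matrix multiplication for 486x486 matrices:

Strassen's algorithm requires power-of-2 dimensions. Pad 486x486 to 512x512 (next power of 2).

Standard algorithm: 486^3 = 114791256 multiplications
Strassen's algorithm: 7^(log2(512)) = 7^9 = 40353607 multiplications
Savings: 114791256 - 40353607 = 74437649 multiplications

Standard: 114791256 multiplications (486^3). Strassen: 40353607 multiplications (7^9, after padding to 512x512). Strassen reduces 8 recursive multiplications to 7 at each level.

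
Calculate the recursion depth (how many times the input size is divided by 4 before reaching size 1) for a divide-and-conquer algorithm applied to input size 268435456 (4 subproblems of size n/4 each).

For divide and conquer with division factor 4:

Problem sizes at each level:
Level 0: 268435456
Level 1: 67108864
Level 2: 16777216
Level 3: 4194304
Level 4: 1048576
Level 5: 262144
Level 6: 65536
Level 7: 16384
Level 8: 4096
Level 9: 1024
Level 10: 256
Level 11: 64
Level 12: 16
Level 13: 4
Level 14: 1

The root is level 0 and the size-1 base case is level 14 (the tree spans levels 0 through 14, i.e. 15 levels counting the root), so the depth is the number of divisions: log_4(268435456) = 14

The recursion tree depth is log_4(268435456) = 14. At each level, the problem size is divided by 4, so it takes 14 divisions to reduce to a base case of size 1. The algorithm makes 4 recursive calls at each level.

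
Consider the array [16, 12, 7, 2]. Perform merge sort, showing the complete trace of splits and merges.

Merge sort trace:

Split: [16, 12, 7, 2] -> [16, 12] and [7, 2]
  Split: [16, 12] -> [16] and [12]
  Merge: [16] + [12] -> [12, 16]
  Split: [7, 2] -> [7] and [2]
  Merge: [7] + [2] -> [2, 7]
Merge: [12, 16] + [2, 7] -> [2, 7, 12, 16]

Final sorted array: [2, 7, 12, 16]

The merge sort proceeds by recursively splitting the array and merging sorted halves.
After all merges, the sorted array is [2, 7, 12, 16].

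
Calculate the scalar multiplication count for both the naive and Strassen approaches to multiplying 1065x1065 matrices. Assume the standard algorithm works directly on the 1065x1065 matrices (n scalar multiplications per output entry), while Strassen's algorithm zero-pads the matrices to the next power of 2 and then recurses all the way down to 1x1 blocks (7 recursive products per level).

Matrix multiplication for 1065x1065 matrices:

Strassen's algorithm requires power-of-2 dimensions. Pad 1065x1065 to 2048x2048 (next power of 2).

Standard algorithm: 1065^3 = 1207949625 multiplications
Strassen's algorithm: 7^(log2(2048)) = 7^11 = 1977326743 multiplications
Difference: 1207949625 - 1977326743 = -769377118 (Strassen uses MORE here due to padding overhead — for small or just-over-power-of-2 n, padding can outweigh the per-level savings)

Standard: 1207949625 multiplications (1065^3). Strassen: 1977326743 multiplications (7^11, after padding to 2048x2048). Strassen reduces 8 recursive multiplications to 7 at each level.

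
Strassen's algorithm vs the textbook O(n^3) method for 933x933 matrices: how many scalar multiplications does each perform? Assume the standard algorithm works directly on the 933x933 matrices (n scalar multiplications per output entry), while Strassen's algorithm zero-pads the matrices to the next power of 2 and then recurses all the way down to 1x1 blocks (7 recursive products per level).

Matrix multiplication for 933x933 matrices:

Strassen's algorithm requires power-of-2 dimensions. Pad 933x933 to 1024x1024 (next power of 2).

Standard algorithm: 933^3 = 812166237 multiplications
Strassen's algorithm: 7^(log2(1024)) = 7^10 = 282475249 multiplications
Savings: 812166237 - 282475249 = 529690988 multiplications

Standard: 812166237 multiplications (933^3). Strassen: 282475249 multiplications (7^10, after padding to 1024x1024). Strassen reduces 8 recursive multiplications to 7 at each level.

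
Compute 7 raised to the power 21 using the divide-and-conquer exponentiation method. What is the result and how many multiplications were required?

Computing 7^21 by squaring (build up from 7^1; each line after the first costs one multiplication):

7^1 = 7
7^2 = (7^1)^2 = 7^2 = 49
7^4 = (7^2)^2 = 49^2 = 2401
7^5 = 7 * 7^4 = 7 * 2401 = 16807
7^10 = (7^5)^2 = 16807^2 = 282475249
7^20 = (7^10)^2 = 282475249^2 = 79792266297612001
7^21 = 7 * 7^20 = 7 * 79792266297612001 = 558545864083284007

Result: 558545864083284007
Multiplications needed: 6 (6 lines after 7^1)

7^21 = 558545864083284007. Using exponentiation by squaring, this requires 6 multiplications. The key idea: if the exponent is even, square the half-power; if odd, multiply by the base once.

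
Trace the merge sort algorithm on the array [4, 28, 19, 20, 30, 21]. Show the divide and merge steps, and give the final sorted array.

Merge sort trace:

Split: [4, 28, 19, 20, 30, 21] -> [4, 28, 19] and [20, 30, 21]
  Split: [4, 28, 19] -> [4] and [28, 19]
    Split: [28, 19] -> [28] and [19]
    Merge: [28] + [19] -> [19, 28]
  Merge: [4] + [19, 28] -> [4, 19, 28]
  Split: [20, 30, 21] -> [20] and [30, 21]
    Split: [30, 21] -> [30] and [21]
    Merge: [30] + [21] -> [21, 30]
  Merge: [20] + [21, 30] -> [20, 21, 30]
Merge: [4, 19, 28] + [20, 21, 30] -> [4, 19, 20, 21, 28, 30]

Final sorted array: [4, 19, 20, 21, 28, 30]

The merge sort proceeds by recursively splitting the array and merging sorted halves.
After all merges, the sorted array is [4, 19, 20, 21, 28, 30].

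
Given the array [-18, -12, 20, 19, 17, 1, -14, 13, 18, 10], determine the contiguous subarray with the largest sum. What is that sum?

Using Kadane's algorithm on [-18, -12, 20, 19, 17, 1, -14, 13, 18, 10]:

Scanning through the array:
Position 1 (value -12): max_ending_here = -12, max_so_far = -12
Position 2 (value 20): max_ending_here = 20, max_so_far = 20
Position 3 (value 19): max_ending_here = 39, max_so_far = 39
Position 4 (value 17): max_ending_here = 56, max_so_far = 56
Position 5 (value 1): max_ending_here = 57, max_so_far = 57
Position 6 (value -14): max_ending_here = 43, max_so_far = 57
Position 7 (value 13): max_ending_here = 56, max_so_far = 57
Position 8 (value 18): max_ending_here = 74, max_so_far = 74
Position 9 (value 10): max_ending_here = 84, max_so_far = 84

Maximum subarray: [20, 19, 17, 1, -14, 13, 18, 10]
Maximum sum: 84

The maximum subarray is [20, 19, 17, 1, -14, 13, 18, 10] with sum 84. This subarray runs from index 2 to index 9.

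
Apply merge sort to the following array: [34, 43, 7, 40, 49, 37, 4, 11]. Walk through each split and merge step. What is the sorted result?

Merge sort trace:

Split: [34, 43, 7, 40, 49, 37, 4, 11] -> [34, 43, 7, 40] and [49, 37, 4, 11]
  Split: [34, 43, 7, 40] -> [34, 43] and [7, 40]
    Split: [34, 43] -> [34] and [43]
    Merge: [34] + [43] -> [34, 43]
    Split: [7, 40] -> [7] and [40]
    Merge: [7] + [40] -> [7, 40]
  Merge: [34, 43] + [7, 40] -> [7, 34, 40, 43]
  Split: [49, 37, 4, 11] -> [49, 37] and [4, 11]
    Split: [49, 37] -> [49] and [37]
    Merge: [49] + [37] -> [37, 49]
    Split: [4, 11] -> [4] and [11]
    Merge: [4] + [11] -> [4, 11]
  Merge: [37, 49] + [4, 11] -> [4, 11, 37, 49]
Merge: [7, 34, 40, 43] + [4, 11, 37, 49] -> [4, 7, 11, 34, 37, 40, 43, 49]

Final sorted array: [4, 7, 11, 34, 37, 40, 43, 49]

The merge sort proceeds by recursively splitting the array and merging sorted halves.
After all merges, the sorted array is [4, 7, 11, 34, 37, 40, 43, 49].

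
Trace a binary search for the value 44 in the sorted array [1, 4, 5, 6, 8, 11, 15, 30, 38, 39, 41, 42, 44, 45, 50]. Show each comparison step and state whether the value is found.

Binary search for 44 in [1, 4, 5, 6, 8, 11, 15, 30, 38, 39, 41, 42, 44, 45, 50]:

lo=0, hi=14, mid=7, arr[mid]=30 -> 30 < 44, search right half
lo=8, hi=14, mid=11, arr[mid]=42 -> 42 < 44, search right half
lo=12, hi=14, mid=13, arr[mid]=45 -> 45 > 44, search left half
lo=12, hi=12, mid=12, arr[mid]=44 -> Found target at index 12!

Binary search finds 44 at index 12 after 4 comparisons. The search repeatedly halves the search space by comparing with the middle element.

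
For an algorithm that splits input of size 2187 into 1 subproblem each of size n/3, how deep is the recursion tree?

For divide and conquer with division factor 3:

Problem sizes at each level:
Level 0: 2187
Level 1: 729
Level 2: 243
Level 3: 81
Level 4: 27
Level 5: 9
Level 6: 3
Level 7: 1

The root is level 0 and the size-1 base case is level 7 (the tree spans levels 0 through 7, i.e. 8 levels counting the root), so the depth is the number of divisions: log_3(2187) = 7

The recursion tree depth is log_3(2187) = 7. At each level, the problem size is divided by 3, so it takes 7 divisions to reduce to a base case of size 1. The algorithm makes 1 recursive call at each level.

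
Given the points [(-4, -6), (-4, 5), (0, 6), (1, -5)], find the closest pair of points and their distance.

Computing all pairwise distances among 4 points:

d((-4, -6), (-4, 5)) = 11.0
d((-4, -6), (0, 6)) = 12.6491
d((-4, -6), (1, -5)) = 5.099
d((-4, 5), (0, 6)) = 4.1231 <-- minimum
d((-4, 5), (1, -5)) = 11.1803
d((0, 6), (1, -5)) = 11.0454

Closest pair: (-4, 5) and (0, 6) with distance 4.1231

The closest pair is (-4, 5) and (0, 6) with Euclidean distance 4.1231. For 4 points, brute-force pairwise comparison is shown above. For large n, the divide-and-conquer algorithm (sort by x, recurse on halves, check the dividing strip) achieves O(n log n).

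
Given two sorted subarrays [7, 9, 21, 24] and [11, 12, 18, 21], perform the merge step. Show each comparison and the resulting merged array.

Merging process:

Compare 7 vs 11: take 7 from left. Merged: [7]
Compare 9 vs 11: take 9 from left. Merged: [7, 9]
Compare 21 vs 11: take 11 from right. Merged: [7, 9, 11]
Compare 21 vs 12: take 12 from right. Merged: [7, 9, 11, 12]
Compare 21 vs 18: take 18 from right. Merged: [7, 9, 11, 12, 18]
Compare 21 vs 21: take 21 from left. Merged: [7, 9, 11, 12, 18, 21]
Compare 24 vs 21: take 21 from right. Merged: [7, 9, 11, 12, 18, 21, 21]
Append remaining from left: [24]. Merged: [7, 9, 11, 12, 18, 21, 21, 24]

Final merged array: [7, 9, 11, 12, 18, 21, 21, 24]
Total comparisons: 7

The merged array is [7, 9, 11, 12, 18, 21, 21, 24], requiring 7 comparisons. The merge step runs in O(n) time where n is the total number of elements.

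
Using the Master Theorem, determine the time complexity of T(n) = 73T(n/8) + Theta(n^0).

Master Theorem for T(n) = 73T(n/8) + O(n^0):

a = 73, b = 8, c = 0
log_b(a) = log_8(73) = 2.0633

Case 1: c = 0 < log_8(73) = 2.0633
T(n) = O(n^(log_8 73))

For T(n) = 73T(n/8) + O(n^0): log_8(73) = 2.0633. This is Case 1 of the Master Theorem (c < log_b(a), work dominated by leaves), giving O(n^(log_8 73)).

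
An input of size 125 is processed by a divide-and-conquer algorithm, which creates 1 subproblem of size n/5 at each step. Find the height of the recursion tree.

For divide and conquer with division factor 5:

Problem sizes at each level:
Level 0: 125
Level 1: 25
Level 2: 5
Level 3: 1

The root is level 0 and the size-1 base case is level 3 (the tree spans levels 0 through 3, i.e. 4 levels counting the root), so the depth is the number of divisions: log_5(125) = 3

The recursion tree depth is log_5(125) = 3. At each level, the problem size is divided by 5, so it takes 3 divisions to reduce to a base case of size 1. The algorithm makes 1 recursive call at each level.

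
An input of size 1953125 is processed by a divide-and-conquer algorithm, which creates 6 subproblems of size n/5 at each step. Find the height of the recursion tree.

For divide and conquer with division factor 5:

Problem sizes at each level:
Level 0: 1953125
Level 1: 390625
Level 2: 78125
Level 3: 15625
Level 4: 3125
Level 5: 625
Level 6: 125
Level 7: 25
Level 8: 5
Level 9: 1

The root is level 0 and the size-1 base case is level 9 (the tree spans levels 0 through 9, i.e. 10 levels counting the root), so the depth is the number of divisions: log_5(1953125) = 9

The recursion tree depth is log_5(1953125) = 9. At each level, the problem size is divided by 5, so it takes 9 divisions to reduce to a base case of size 1. The algorithm makes 6 recursive calls at each level.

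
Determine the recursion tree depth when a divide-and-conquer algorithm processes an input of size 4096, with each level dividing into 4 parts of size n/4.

For divide and conquer with division factor 4:

Problem sizes at each level:
Level 0: 4096
Level 1: 1024
Level 2: 256
Level 3: 64
Level 4: 16
Level 5: 4
Level 6: 1

The root is level 0 and the size-1 base case is level 6 (the tree spans levels 0 through 6, i.e. 7 levels counting the root), so the depth is the number of divisions: log_4(4096) = 6

The recursion tree depth is log_4(4096) = 6. At each level, the problem size is divided by 4, so it takes 6 divisions to reduce to a base case of size 1. The algorithm makes 4 recursive calls at each level.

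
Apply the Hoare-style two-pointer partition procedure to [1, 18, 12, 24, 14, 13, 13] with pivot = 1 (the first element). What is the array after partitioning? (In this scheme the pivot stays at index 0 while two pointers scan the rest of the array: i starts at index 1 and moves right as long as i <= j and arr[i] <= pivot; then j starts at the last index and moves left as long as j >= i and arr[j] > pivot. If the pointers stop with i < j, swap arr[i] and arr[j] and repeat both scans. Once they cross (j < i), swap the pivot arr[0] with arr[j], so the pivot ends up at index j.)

Hoare-style two-pointer partition with pivot = 1:

Initial array: [1, 18, 12, 24, 14, 13, 13]

Pointers start at i = 1, j = 6.
i ends at 1, j ends at 0: the pointers have crossed (j < i), so scanning stops.

j = 0, so swapping arr[0] with arr[j] leaves the pivot at position 0: [1, 18, 12, 24, 14, 13, 13]
Pivot position: 0

After partitioning with pivot 1, the array becomes [1, 18, 12, 24, 14, 13, 13]. The pivot is placed at index 0. All elements to the left of the pivot are <= 1, and all elements to the right are > 1.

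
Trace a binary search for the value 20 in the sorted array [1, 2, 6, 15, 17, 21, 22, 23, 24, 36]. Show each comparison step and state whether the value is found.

Binary search for 20 in [1, 2, 6, 15, 17, 21, 22, 23, 24, 36]:

lo=0, hi=9, mid=4, arr[mid]=17 -> 17 < 20, search right half
lo=5, hi=9, mid=7, arr[mid]=23 -> 23 > 20, search left half
lo=5, hi=6, mid=5, arr[mid]=21 -> 21 > 20, search left half
lo=5 > hi=4, target 20 not found

Binary search determines that 20 is not in the array after 3 comparisons. The search space was exhausted without finding the target.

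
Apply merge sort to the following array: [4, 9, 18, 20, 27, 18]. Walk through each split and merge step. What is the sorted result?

Merge sort trace:

Split: [4, 9, 18, 20, 27, 18] -> [4, 9, 18] and [20, 27, 18]
  Split: [4, 9, 18] -> [4] and [9, 18]
    Split: [9, 18] -> [9] and [18]
    Merge: [9] + [18] -> [9, 18]
  Merge: [4] + [9, 18] -> [4, 9, 18]
  Split: [20, 27, 18] -> [20] and [27, 18]
    Split: [27, 18] -> [27] and [18]
    Merge: [27] + [18] -> [18, 27]
  Merge: [20] + [18, 27] -> [18, 20, 27]
Merge: [4, 9, 18] + [18, 20, 27] -> [4, 9, 18, 18, 20, 27]

Final sorted array: [4, 9, 18, 18, 20, 27]

The merge sort proceeds by recursively splitting the array and merging sorted halves.
After all merges, the sorted array is [4, 9, 18, 18, 20, 27].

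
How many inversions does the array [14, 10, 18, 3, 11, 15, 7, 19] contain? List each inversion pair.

Finding inversions in [14, 10, 18, 3, 11, 15, 7, 19]:

(0, 1): arr[0]=14 > arr[1]=10
(0, 3): arr[0]=14 > arr[3]=3
(0, 4): arr[0]=14 > arr[4]=11
(0, 6): arr[0]=14 > arr[6]=7
(1, 3): arr[1]=10 > arr[3]=3
(1, 6): arr[1]=10 > arr[6]=7
(2, 3): arr[2]=18 > arr[3]=3
(2, 4): arr[2]=18 > arr[4]=11
(2, 5): arr[2]=18 > arr[5]=15
(2, 6): arr[2]=18 > arr[6]=7
(4, 6): arr[4]=11 > arr[6]=7
(5, 6): arr[5]=15 > arr[6]=7

Total inversions: 12

The array has 12 inversion(s): (0,1), (0,3), (0,4), (0,6), (1,3), (1,6), (2,3), (2,4), (2,5), (2,6), (4,6), (5,6). Each pair (i,j) satisfies i < j and arr[i] > arr[j].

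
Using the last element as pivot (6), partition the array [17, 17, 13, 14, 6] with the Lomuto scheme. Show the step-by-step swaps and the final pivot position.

Lomuto partition with pivot = 6:

Initial array: [17, 17, 13, 14, 6]

arr[0]=17 > 6: no swap
arr[1]=17 > 6: no swap
arr[2]=13 > 6: no swap
arr[3]=14 > 6: no swap

Place pivot at position 0: [6, 17, 13, 14, 17]
Pivot position: 0

After partitioning with pivot 6, the array becomes [6, 17, 13, 14, 17]. The pivot is placed at index 0. All elements to the left of the pivot are <= 6, and all elements to the right are > 6.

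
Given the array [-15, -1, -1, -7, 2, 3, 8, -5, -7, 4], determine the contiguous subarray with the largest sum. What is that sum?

Using Kadane's algorithm on [-15, -1, -1, -7, 2, 3, 8, -5, -7, 4]:

Scanning through the array:
Position 1 (value -1): max_ending_here = -1, max_so_far = -1
Position 2 (value -1): max_ending_here = -1, max_so_far = -1
Position 3 (value -7): max_ending_here = -7, max_so_far = -1
Position 4 (value 2): max_ending_here = 2, max_so_far = 2
Position 5 (value 3): max_ending_here = 5, max_so_far = 5
Position 6 (value 8): max_ending_here = 13, max_so_far = 13
Position 7 (value -5): max_ending_here = 8, max_so_far = 13
Position 8 (value -7): max_ending_here = 1, max_so_far = 13
Position 9 (value 4): max_ending_here = 5, max_so_far = 13

Maximum subarray: [2, 3, 8]
Maximum sum: 13

The maximum subarray is [2, 3, 8] with sum 13. This subarray runs from index 4 to index 6.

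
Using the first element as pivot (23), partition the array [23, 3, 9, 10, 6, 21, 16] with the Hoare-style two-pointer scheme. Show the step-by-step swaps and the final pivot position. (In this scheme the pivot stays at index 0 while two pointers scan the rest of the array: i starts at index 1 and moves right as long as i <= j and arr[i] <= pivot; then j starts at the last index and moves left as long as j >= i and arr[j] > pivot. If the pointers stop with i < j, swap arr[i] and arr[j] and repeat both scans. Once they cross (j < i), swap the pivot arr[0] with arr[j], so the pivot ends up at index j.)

Hoare-style two-pointer partition with pivot = 23:

Initial array: [23, 3, 9, 10, 6, 21, 16]

Pointers start at i = 1, j = 6.
i ends at 7, j ends at 6: the pointers have crossed (j < i), so scanning stops.

Swap pivot arr[0] with arr[6] to place pivot at position 6: [16, 3, 9, 10, 6, 21, 23]
Pivot position: 6

After partitioning with pivot 23, the array becomes [16, 3, 9, 10, 6, 21, 23]. The pivot is placed at index 6. All elements to the left of the pivot are <= 23, and all elements to the right are > 23.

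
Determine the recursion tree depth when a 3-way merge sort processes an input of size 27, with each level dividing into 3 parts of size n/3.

For divide and conquer with division factor 3:

Problem sizes at each level:
Level 0: 27
Level 1: 9
Level 2: 3
Level 3: 1

The root is level 0 and the size-1 base case is level 3 (the tree spans levels 0 through 3, i.e. 4 levels counting the root), so the depth is the number of divisions: log_3(27) = 3

The recursion tree depth is log_3(27) = 3. At each level, the problem size is divided by 3, so it takes 3 divisions to reduce to a base case of size 1. The algorithm makes 3 recursive calls at each level.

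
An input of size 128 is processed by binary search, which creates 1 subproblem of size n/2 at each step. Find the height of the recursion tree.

For divide and conquer with division factor 2:

Problem sizes at each level:
Level 0: 128
Level 1: 64
Level 2: 32
Level 3: 16
Level 4: 8
Level 5: 4
Level 6: 2
Level 7: 1

The root is level 0 and the size-1 base case is level 7 (the tree spans levels 0 through 7, i.e. 8 levels counting the root), so the depth is the number of divisions: log_2(128) = 7

The recursion tree depth is log_2(128) = 7. At each level, the problem size is divided by 2, so it takes 7 divisions to reduce to a base case of size 1. The algorithm makes 1 recursive call at each level.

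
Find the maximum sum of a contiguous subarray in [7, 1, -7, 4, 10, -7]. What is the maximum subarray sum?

Using Kadane's algorithm on [7, 1, -7, 4, 10, -7]:

Scanning through the array:
Position 1 (value 1): max_ending_here = 8, max_so_far = 8
Position 2 (value -7): max_ending_here = 1, max_so_far = 8
Position 3 (value 4): max_ending_here = 5, max_so_far = 8
Position 4 (value 10): max_ending_here = 15, max_so_far = 15
Position 5 (value -7): max_ending_here = 8, max_so_far = 15

Maximum subarray: [7, 1, -7, 4, 10]
Maximum sum: 15

The maximum subarray is [7, 1, -7, 4, 10] with sum 15. This subarray runs from index 0 to index 4.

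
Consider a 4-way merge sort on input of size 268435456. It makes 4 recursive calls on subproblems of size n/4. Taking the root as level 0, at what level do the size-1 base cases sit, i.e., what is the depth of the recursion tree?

For divide and conquer with division factor 4:

Problem sizes at each level:
Level 0: 268435456
Level 1: 67108864
Level 2: 16777216
Level 3: 4194304
Level 4: 1048576
Level 5: 262144
Level 6: 65536
Level 7: 16384
Level 8: 4096
Level 9: 1024
Level 10: 256
Level 11: 64
Level 12: 16
Level 13: 4
Level 14: 1

The root is level 0 and the size-1 base case is level 14 (the tree spans levels 0 through 14, i.e. 15 levels counting the root), so the depth is the number of divisions: log_4(268435456) = 14

The recursion tree depth is log_4(268435456) = 14. At each level, the problem size is divided by 4, so it takes 14 divisions to reduce to a base case of size 1. The algorithm makes 4 recursive calls at each level.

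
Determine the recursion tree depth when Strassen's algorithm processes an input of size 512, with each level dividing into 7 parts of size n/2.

For divide and conquer with division factor 2:

Problem sizes at each level:
Level 0: 512
Level 1: 256
Level 2: 128
Level 3: 64
Level 4: 32
Level 5: 16
Level 6: 8
Level 7: 4
Level 8: 2
Level 9: 1

The root is level 0 and the size-1 base case is level 9 (the tree spans levels 0 through 9, i.e. 10 levels counting the root), so the depth is the number of divisions: log_2(512) = 9

The recursion tree depth is log_2(512) = 9. At each level, the problem size is divided by 2, so it takes 9 divisions to reduce to a base case of size 1. The algorithm makes 7 recursive calls at each level.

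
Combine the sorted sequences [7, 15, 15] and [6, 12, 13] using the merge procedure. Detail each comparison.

Merging process:

Compare 7 vs 6: take 6 from right. Merged: [6]
Compare 7 vs 12: take 7 from left. Merged: [6, 7]
Compare 15 vs 12: take 12 from right. Merged: [6, 7, 12]
Compare 15 vs 13: take 13 from right. Merged: [6, 7, 12, 13]
Append remaining from left: [15, 15]. Merged: [6, 7, 12, 13, 15, 15]

Final merged array: [6, 7, 12, 13, 15, 15]
Total comparisons: 4

The merged array is [6, 7, 12, 13, 15, 15], requiring 4 comparisons. The merge step runs in O(n) time where n is the total number of elements.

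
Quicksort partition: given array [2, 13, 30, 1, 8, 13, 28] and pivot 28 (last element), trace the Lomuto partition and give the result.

Lomuto partition with pivot = 28:

Initial array: [2, 13, 30, 1, 8, 13, 28]

arr[0]=2 <= 28: swap with position 0, array becomes [2, 13, 30, 1, 8, 13, 28]
arr[1]=13 <= 28: swap with position 1, array becomes [2, 13, 30, 1, 8, 13, 28]
arr[2]=30 > 28: no swap
arr[3]=1 <= 28: swap with position 2, array becomes [2, 13, 1, 30, 8, 13, 28]
arr[4]=8 <= 28: swap with position 3, array becomes [2, 13, 1, 8, 30, 13, 28]
arr[5]=13 <= 28: swap with position 4, array becomes [2, 13, 1, 8, 13, 30, 28]

Place pivot at position 5: [2, 13, 1, 8, 13, 28, 30]
Pivot position: 5

After partitioning with pivot 28, the array becomes [2, 13, 1, 8, 13, 28, 30]. The pivot is placed at index 5. All elements to the left of the pivot are <= 28, and all elements to the right are > 28.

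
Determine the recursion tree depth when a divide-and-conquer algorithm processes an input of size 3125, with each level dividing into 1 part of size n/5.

For divide and conquer with division factor 5:

Problem sizes at each level:
Level 0: 3125
Level 1: 625
Level 2: 125
Level 3: 25
Level 4: 5
Level 5: 1

The root is level 0 and the size-1 base case is level 5 (the tree spans levels 0 through 5, i.e. 6 levels counting the root), so the depth is the number of divisions: log_5(3125) = 5

The recursion tree depth is log_5(3125) = 5. At each level, the problem size is divided by 5, so it takes 5 divisions to reduce to a base case of size 1. The algorithm makes 1 recursive call at each level.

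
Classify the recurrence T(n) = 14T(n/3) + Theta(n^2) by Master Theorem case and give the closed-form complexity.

Master Theorem for T(n) = 14T(n/3) + O(n^2):

a = 14, b = 3, c = 2
log_b(a) = log_3(14) = 2.4022

Case 1: c = 2 < log_3(14) = 2.4022
T(n) = O(n^(log_3 14))

For T(n) = 14T(n/3) + O(n^2): log_3(14) = 2.4022. This is Case 1 of the Master Theorem (c < log_b(a), work dominated by leaves), giving O(n^(log_3 14)).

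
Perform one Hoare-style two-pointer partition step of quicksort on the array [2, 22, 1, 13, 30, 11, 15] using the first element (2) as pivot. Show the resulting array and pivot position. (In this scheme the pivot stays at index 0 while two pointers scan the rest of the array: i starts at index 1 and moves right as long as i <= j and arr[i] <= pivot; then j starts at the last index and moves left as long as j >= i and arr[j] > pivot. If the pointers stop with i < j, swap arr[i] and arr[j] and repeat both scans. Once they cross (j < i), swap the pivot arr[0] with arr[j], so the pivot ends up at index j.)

Hoare-style two-pointer partition with pivot = 2:

Initial array: [2, 22, 1, 13, 30, 11, 15]

Pointers start at i = 1, j = 6.
i stops at index 1 (arr[1]=22 > 2), j stops at index 2 (arr[2]=1 <= 2): swap arr[1] and arr[2], array becomes [2, 1, 22, 13, 30, 11, 15]
i ends at 2, j ends at 1: the pointers have crossed (j < i), so scanning stops.

Swap pivot arr[0] with arr[1] to place pivot at position 1: [1, 2, 22, 13, 30, 11, 15]
Pivot position: 1

After partitioning with pivot 2, the array becomes [1, 2, 22, 13, 30, 11, 15]. The pivot is placed at index 1. All elements to the left of the pivot are <= 2, and all elements to the right are > 2.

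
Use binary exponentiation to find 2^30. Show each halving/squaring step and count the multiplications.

Computing 2^30 by squaring (build up from 2^1; each line after the first costs one multiplication):

2^1 = 2
2^2 = (2^1)^2 = 2^2 = 4
2^3 = 2 * 2^2 = 2 * 4 = 8
2^6 = (2^3)^2 = 8^2 = 64
2^7 = 2 * 2^6 = 2 * 64 = 128
2^14 = (2^7)^2 = 128^2 = 16384
2^15 = 2 * 2^14 = 2 * 16384 = 32768
2^30 = (2^15)^2 = 32768^2 = 1073741824

Result: 1073741824
Multiplications needed: 7 (7 lines after 2^1)

2^30 = 1073741824. Using exponentiation by squaring, this requires 7 multiplications. The key idea: if the exponent is even, square the half-power; if odd, multiply by the base once.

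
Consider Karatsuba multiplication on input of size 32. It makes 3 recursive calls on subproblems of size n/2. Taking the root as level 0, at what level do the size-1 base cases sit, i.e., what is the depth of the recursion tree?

For divide and conquer with division factor 2:

Problem sizes at each level:
Level 0: 32
Level 1: 16
Level 2: 8
Level 3: 4
Level 4: 2
Level 5: 1

The root is level 0 and the size-1 base case is level 5 (the tree spans levels 0 through 5, i.e. 6 levels counting the root), so the depth is the number of divisions: log_2(32) = 5

The recursion tree depth is log_2(32) = 5. At each level, the problem size is divided by 2, so it takes 5 divisions to reduce to a base case of size 1. The algorithm makes 3 recursive calls at each level.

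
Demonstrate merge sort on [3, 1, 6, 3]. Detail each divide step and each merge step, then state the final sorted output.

Merge sort trace:

Split: [3, 1, 6, 3] -> [3, 1] and [6, 3]
  Split: [3, 1] -> [3] and [1]
  Merge: [3] + [1] -> [1, 3]
  Split: [6, 3] -> [6] and [3]
  Merge: [6] + [3] -> [3, 6]
Merge: [1, 3] + [3, 6] -> [1, 3, 3, 6]

Final sorted array: [1, 3, 3, 6]

The merge sort proceeds by recursively splitting the array and merging sorted halves.
After all merges, the sorted array is [1, 3, 3, 6].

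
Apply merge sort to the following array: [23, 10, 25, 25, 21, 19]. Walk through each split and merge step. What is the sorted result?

Merge sort trace:

Split: [23, 10, 25, 25, 21, 19] -> [23, 10, 25] and [25, 21, 19]
  Split: [23, 10, 25] -> [23] and [10, 25]
    Split: [10, 25] -> [10] and [25]
    Merge: [10] + [25] -> [10, 25]
  Merge: [23] + [10, 25] -> [10, 23, 25]
  Split: [25, 21, 19] -> [25] and [21, 19]
    Split: [21, 19] -> [21] and [19]
    Merge: [21] + [19] -> [19, 21]
  Merge: [25] + [19, 21] -> [19, 21, 25]
Merge: [10, 23, 25] + [19, 21, 25] -> [10, 19, 21, 23, 25, 25]

Final sorted array: [10, 19, 21, 23, 25, 25]

The merge sort proceeds by recursively splitting the array and merging sorted halves.
After all merges, the sorted array is [10, 19, 21, 23, 25, 25].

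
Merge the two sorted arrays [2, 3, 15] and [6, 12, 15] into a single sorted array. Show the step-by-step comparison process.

Merging process:

Compare 2 vs 6: take 2 from left. Merged: [2]
Compare 3 vs 6: take 3 from left. Merged: [2, 3]
Compare 15 vs 6: take 6 from right. Merged: [2, 3, 6]
Compare 15 vs 12: take 12 from right. Merged: [2, 3, 6, 12]
Compare 15 vs 15: take 15 from left. Merged: [2, 3, 6, 12, 15]
Append remaining from right: [15]. Merged: [2, 3, 6, 12, 15, 15]

Final merged array: [2, 3, 6, 12, 15, 15]
Total comparisons: 5

The merged array is [2, 3, 6, 12, 15, 15], requiring 5 comparisons. The merge step runs in O(n) time where n is the total number of elements.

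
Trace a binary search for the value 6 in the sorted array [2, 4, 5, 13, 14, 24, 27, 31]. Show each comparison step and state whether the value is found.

Binary search for 6 in [2, 4, 5, 13, 14, 24, 27, 31]:

lo=0, hi=7, mid=3, arr[mid]=13 -> 13 > 6, search left half
lo=0, hi=2, mid=1, arr[mid]=4 -> 4 < 6, search right half
lo=2, hi=2, mid=2, arr[mid]=5 -> 5 < 6, search right half
lo=3 > hi=2, target 6 not found

Binary search determines that 6 is not in the array after 3 comparisons. The search space was exhausted without finding the target.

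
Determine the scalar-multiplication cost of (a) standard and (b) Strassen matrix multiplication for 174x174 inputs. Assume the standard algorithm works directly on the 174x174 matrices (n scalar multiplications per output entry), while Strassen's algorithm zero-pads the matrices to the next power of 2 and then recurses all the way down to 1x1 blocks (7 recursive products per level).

Matrix multiplication for 174x174 matrices:

Strassen's algorithm requires power-of-2 dimensions. Pad 174x174 to 256x256 (next power of 2).

Standard algorithm: 174^3 = 5268024 multiplications
Strassen's algorithm: 7^(log2(256)) = 7^8 = 5764801 multiplications
Difference: 5268024 - 5764801 = -496777 (Strassen uses MORE here due to padding overhead — for small or just-over-power-of-2 n, padding can outweigh the per-level savings)

Standard: 5268024 multiplications (174^3). Strassen: 5764801 multiplications (7^8, after padding to 256x256). Strassen reduces 8 recursive multiplications to 7 at each level.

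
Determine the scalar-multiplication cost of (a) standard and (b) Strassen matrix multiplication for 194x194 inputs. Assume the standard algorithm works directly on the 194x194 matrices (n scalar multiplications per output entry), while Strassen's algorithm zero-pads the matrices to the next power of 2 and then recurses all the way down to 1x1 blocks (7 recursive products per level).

Matrix multiplication for 194x194 matrices:

Strassen's algorithm requires power-of-2 dimensions. Pad 194x194 to 256x256 (next power of 2).

Standard algorithm: 194^3 = 7301384 multiplications
Strassen's algorithm: 7^(log2(256)) = 7^8 = 5764801 multiplications
Savings: 7301384 - 5764801 = 1536583 multiplications

Standard: 7301384 multiplications (194^3). Strassen: 5764801 multiplications (7^8, after padding to 256x256). Strassen reduces 8 recursive multiplications to 7 at each level.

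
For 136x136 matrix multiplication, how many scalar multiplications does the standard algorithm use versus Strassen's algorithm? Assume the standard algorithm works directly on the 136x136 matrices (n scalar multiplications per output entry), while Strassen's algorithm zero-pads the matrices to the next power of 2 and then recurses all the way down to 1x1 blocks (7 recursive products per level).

Matrix multiplication for 136x136 matrices:

Strassen's algorithm requires power-of-2 dimensions. Pad 136x136 to 256x256 (next power of 2).

Standard algorithm: 136^3 = 2515456 multiplications
Strassen's algorithm: 7^(log2(256)) = 7^8 = 5764801 multiplications
Difference: 2515456 - 5764801 = -3249345 (Strassen uses MORE here due to padding overhead — for small or just-over-power-of-2 n, padding can outweigh the per-level savings)

Standard: 2515456 multiplications (136^3). Strassen: 5764801 multiplications (7^8, after padding to 256x256). Strassen reduces 8 recursive multiplications to 7 at each level.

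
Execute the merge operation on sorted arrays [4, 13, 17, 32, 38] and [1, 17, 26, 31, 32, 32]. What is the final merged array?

Merging process:

Compare 4 vs 1: take 1 from right. Merged: [1]
Compare 4 vs 17: take 4 from left. Merged: [1, 4]
Compare 13 vs 17: take 13 from left. Merged: [1, 4, 13]
Compare 17 vs 17: take 17 from left. Merged: [1, 4, 13, 17]
Compare 32 vs 17: take 17 from right. Merged: [1, 4, 13, 17, 17]
Compare 32 vs 26: take 26 from right. Merged: [1, 4, 13, 17, 17, 26]
Compare 32 vs 31: take 31 from right. Merged: [1, 4, 13, 17, 17, 26, 31]
Compare 32 vs 32: take 32 from left. Merged: [1, 4, 13, 17, 17, 26, 31, 32]
Compare 38 vs 32: take 32 from right. Merged: [1, 4, 13, 17, 17, 26, 31, 32, 32]
Compare 38 vs 32: take 32 from right. Merged: [1, 4, 13, 17, 17, 26, 31, 32, 32, 32]
Append remaining from left: [38]. Merged: [1, 4, 13, 17, 17, 26, 31, 32, 32, 32, 38]

Final merged array: [1, 4, 13, 17, 17, 26, 31, 32, 32, 32, 38]
Total comparisons: 10

The merged array is [1, 4, 13, 17, 17, 26, 31, 32, 32, 32, 38], requiring 10 comparisons. The merge step runs in O(n) time where n is the total number of elements.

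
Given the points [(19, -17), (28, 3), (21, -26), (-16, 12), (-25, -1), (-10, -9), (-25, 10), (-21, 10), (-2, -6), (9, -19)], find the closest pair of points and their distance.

Computing all pairwise distances among 10 points:

d((19, -17), (28, 3)) = 21.9317
d((19, -17), (21, -26)) = 9.2195
d((19, -17), (-16, 12)) = 45.4533
d((19, -17), (-25, -1)) = 46.8188
d((19, -17), (-10, -9)) = 30.0832
d((19, -17), (-25, 10)) = 51.6236
d((19, -17), (-21, 10)) = 48.2597
d((19, -17), (-2, -6)) = 23.7065
d((19, -17), (9, -19)) = 10.198
d((28, 3), (21, -26)) = 29.8329
d((28, 3), (-16, 12)) = 44.911
d((28, 3), (-25, -1)) = 53.1507
d((28, 3), (-10, -9)) = 39.8497
d((28, 3), (-25, 10)) = 53.4603
d((28, 3), (-21, 10)) = 49.4975
d((28, 3), (-2, -6)) = 31.3209
d((28, 3), (9, -19)) = 29.0689
d((21, -26), (-16, 12)) = 53.0377
d((21, -26), (-25, -1)) = 52.3546
d((21, -26), (-10, -9)) = 35.3553
d((21, -26), (-25, 10)) = 58.4123
d((21, -26), (-21, 10)) = 55.3173
d((21, -26), (-2, -6)) = 30.4795
d((21, -26), (9, -19)) = 13.8924
d((-16, 12), (-25, -1)) = 15.8114
d((-16, 12), (-10, -9)) = 21.8403
d((-16, 12), (-25, 10)) = 9.2195
d((-16, 12), (-21, 10)) = 5.3852
d((-16, 12), (-2, -6)) = 22.8035
d((-16, 12), (9, -19)) = 39.8246
d((-25, -1), (-10, -9)) = 17.0
d((-25, -1), (-25, 10)) = 11.0
d((-25, -1), (-21, 10)) = 11.7047
d((-25, -1), (-2, -6)) = 23.5372
d((-25, -1), (9, -19)) = 38.4708
d((-10, -9), (-25, 10)) = 24.2074
d((-10, -9), (-21, 10)) = 21.9545
d((-10, -9), (-2, -6)) = 8.544
d((-10, -9), (9, -19)) = 21.4709
d((-25, 10), (-21, 10)) = 4.0 <-- minimum
d((-25, 10), (-2, -6)) = 28.0179
d((-25, 10), (9, -19)) = 44.6878
d((-21, 10), (-2, -6)) = 24.8395
d((-21, 10), (9, -19)) = 41.7253
d((-2, -6), (9, -19)) = 17.0294

Closest pair: (-25, 10) and (-21, 10) with distance 4.0

The closest pair is (-25, 10) and (-21, 10) with Euclidean distance 4.0. For 10 points, brute-force pairwise comparison is shown above. For large n, the divide-and-conquer algorithm (sort by x, recurse on halves, check the dividing strip) achieves O(n log n).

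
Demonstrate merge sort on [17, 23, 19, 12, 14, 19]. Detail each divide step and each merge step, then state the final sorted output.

Merge sort trace:

Split: [17, 23, 19, 12, 14, 19] -> [17, 23, 19] and [12, 14, 19]
  Split: [17, 23, 19] -> [17] and [23, 19]
    Split: [23, 19] -> [23] and [19]
    Merge: [23] + [19] -> [19, 23]
  Merge: [17] + [19, 23] -> [17, 19, 23]
  Split: [12, 14, 19] -> [12] and [14, 19]
    Split: [14, 19] -> [14] and [19]
    Merge: [14] + [19] -> [14, 19]
  Merge: [12] + [14, 19] -> [12, 14, 19]
Merge: [17, 19, 23] + [12, 14, 19] -> [12, 14, 17, 19, 19, 23]

Final sorted array: [12, 14, 17, 19, 19, 23]

The merge sort proceeds by recursively splitting the array and merging sorted halves.
After all merges, the sorted array is [12, 14, 17, 19, 19, 23].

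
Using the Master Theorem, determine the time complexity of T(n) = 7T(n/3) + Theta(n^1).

Master Theorem for T(n) = 7T(n/3) + O(n^1):

a = 7, b = 3, c = 1
log_b(a) = log_3(7) = 1.7712

Case 1: c = 1 < log_3(7) = 1.7712
T(n) = O(n^(log_3 7))

For T(n) = 7T(n/3) + O(n^1): log_3(7) = 1.7712. This is Case 1 of the Master Theorem (c < log_b(a), work dominated by leaves), giving O(n^(log_3 7)).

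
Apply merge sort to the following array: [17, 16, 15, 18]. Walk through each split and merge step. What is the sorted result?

Merge sort trace:

Split: [17, 16, 15, 18] -> [17, 16] and [15, 18]
  Split: [17, 16] -> [17] and [16]
  Merge: [17] + [16] -> [16, 17]
  Split: [15, 18] -> [15] and [18]
  Merge: [15] + [18] -> [15, 18]
Merge: [16, 17] + [15, 18] -> [15, 16, 17, 18]

Final sorted array: [15, 16, 17, 18]

The merge sort proceeds by recursively splitting the array and merging sorted halves.
After all merges, the sorted array is [15, 16, 17, 18].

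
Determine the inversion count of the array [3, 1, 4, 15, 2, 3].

Finding inversions in [3, 1, 4, 15, 2, 3]:

(0, 1): arr[0]=3 > arr[1]=1
(0, 4): arr[0]=3 > arr[4]=2
(2, 4): arr[2]=4 > arr[4]=2
(2, 5): arr[2]=4 > arr[5]=3
(3, 4): arr[3]=15 > arr[4]=2
(3, 5): arr[3]=15 > arr[5]=3

Total inversions: 6

The array has 6 inversion(s): (0,1), (0,4), (2,4), (2,5), (3,4), (3,5). Each pair (i,j) satisfies i < j and arr[i] > arr[j].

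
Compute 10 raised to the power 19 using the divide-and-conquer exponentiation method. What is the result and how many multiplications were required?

Computing 10^19 by squaring (build up from 10^1; each line after the first costs one multiplication):

10^1 = 10
10^2 = (10^1)^2 = 10^2 = 100
10^4 = (10^2)^2 = 100^2 = 10000
10^8 = (10^4)^2 = 10000^2 = 100000000
10^9 = 10 * 10^8 = 10 * 100000000 = 1000000000
10^18 = (10^9)^2 = 1000000000^2 = 1000000000000000000
10^19 = 10 * 10^18 = 10 * 1000000000000000000 = 10000000000000000000

Result: 10000000000000000000
Multiplications needed: 6 (6 lines after 10^1)

10^19 = 10000000000000000000. Using exponentiation by squaring, this requires 6 multiplications. The key idea: if the exponent is even, square the half-power; if odd, multiply by the base once.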